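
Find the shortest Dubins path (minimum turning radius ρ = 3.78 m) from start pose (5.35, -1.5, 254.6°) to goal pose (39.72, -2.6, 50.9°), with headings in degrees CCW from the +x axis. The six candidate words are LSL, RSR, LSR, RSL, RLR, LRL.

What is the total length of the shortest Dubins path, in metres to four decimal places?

Let ψ = atan2(Δy, Δx) = atan2(-1.10, 34.37) = -1.8331° be the start→goal bearing.
Normalize: d = |goal − start| / ρ = 34.387598/3.78 = 9.097248, α = (θ_start − ψ) mod 360° = 256.4331° = 4.475602 rad, β = (θ_goal − ψ) mod 360° = 52.7331° = 0.920366 rad.
Common terms: sin α = -0.972097, cos α = -0.234580, sin β = 0.795823, cos β = 0.605529, cos(α−β) = -0.915663, d² = 82.759924. Work in radians in the unit-radius frame; every candidate has L = ρ·(t + p + q).
LSL: p² = 2 + d² − 2cos(α−β) + 2d(sin α − sin β) = 54.424832; p = √p² = 7.377319; φ = atan2(cos β − cos α, d + sin α − sin β) = 0.114125 rad; t = (φ − α) mod 2π = 1.921708 rad, q = (β − φ) mod 2π = 0.806241 rad → L = 3.78·(1.921708 + 7.377319 + 0.806241) = 3.78·10.105268 = 38.197914 m
RSR: p² = 2 + d² − 2cos(α−β) + 2d(sin β − sin α) = 118.757667; p = √p² = 10.897599; φ = atan2(cos α − cos β, d − sin α + sin β) = -0.077168 rad; t = (α − φ) mod 2π = 4.552770 rad, q = (φ − β) mod 2π = 5.285651 rad → L = 3.78·(4.552770 + 10.897599 + 5.285651) = 3.78·20.736020 = 78.382156 m
LSR: p² = d² − 2 + 2cos(α−β) + 2d(sin α + sin β) = 75.721397; p = √p² = 8.701804; φ = atan2(−cos α − cos β, d + sin α + sin β) − atan2(−2, p) = 0.184356 rad; t = (φ − α) mod 2π = 1.991940 rad, q = (φ − β) mod 2π = 5.547175 rad → L = 3.78·(1.991940 + 8.701804 + 5.547175) = 3.78·16.240919 = 61.390674 m
RSL: p² = d² − 2 + 2cos(α−β) − 2d(sin α + sin β) = 82.135801; p = √p² = 9.062880; φ = atan2(cos α + cos β, d − sin α − sin β) − atan2(2, p) = -0.177220 rad; t = (α − φ) mod 2π = 4.652822 rad, q = (β − φ) mod 2π = 1.097586 rad → L = 3.78·(4.652822 + 9.062880 + 1.097586) = 3.78·14.813288 = 55.994229 m
RLR: c = (6 − d² + 2cos(α−β) + 2d(sin α − sin β))/8 = -13.844708, |c| > 1 → infeasible
LRL: c = (6 − d² + 2cos(α−β) − 2d(sin α − sin β))/8 = -5.803104, |c| > 1 → infeasible
Shortest: LSL with L = 38.197914 m ≈ 38.1979 m

38.1979 m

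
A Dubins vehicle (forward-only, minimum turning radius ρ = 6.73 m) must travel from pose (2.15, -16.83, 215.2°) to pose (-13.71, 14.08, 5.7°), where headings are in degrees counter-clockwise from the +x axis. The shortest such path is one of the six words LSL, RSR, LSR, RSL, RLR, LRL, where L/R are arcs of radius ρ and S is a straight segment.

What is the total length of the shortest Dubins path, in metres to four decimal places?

46.4752 m

Let ψ = atan2(Δy, Δx) = atan2(30.91, -15.86) = 117.1625° be the start→goal bearing.
Normalize: d = |goal − start| / ρ = 34.741441/6.73 = 5.162175, α = (θ_start − ψ) mod 360° = 98.0375° = 1.711078 rad, β = (θ_goal − ψ) mod 360° = 248.5375° = 4.337798 rad.
Common terms: sin α = 0.990177, cos α = -0.139822, sin β = -0.930657, cos β = -0.365892, cos(α−β) = -0.870356, d² = 26.648055. Work in radians in the unit-radius frame; every candidate has L = ρ·(t + p + q).
LSL: p² = 2 + d² − 2cos(α−β) + 2d(sin α − sin β) = 50.220132; p = √p² = 7.086616; φ = atan2(cos β − cos α, d + sin α − sin β) = -0.031906 rad; t = (φ − α) mod 2π = 4.540201 rad, q = (β − φ) mod 2π = 4.369705 rad → L = 6.73·(4.540201 + 7.086616 + 4.369705) = 6.73·15.996522 = 107.656595 m
RSR: p² = 2 + d² − 2cos(α−β) + 2d(sin β − sin α) = 10.557401; p = √p² = 3.249215; φ = atan2(cos α − cos β, d − sin α + sin β) = 0.069633 rad; t = (α − φ) mod 2π = 1.641444 rad, q = (φ − β) mod 2π = 2.015020 rad → L = 6.73·(1.641444 + 3.249215 + 2.015020) = 6.73·6.905680 = 46.475228 m
LSR: p² = d² − 2 + 2cos(α−β) + 2d(sin α + sin β) = 23.521842; p = √p² = 4.849932; φ = atan2(−cos α − cos β, d + sin α + sin β) − atan2(−2, p) = 0.487678 rad; t = (φ − α) mod 2π = 5.059785 rad, q = (φ − β) mod 2π = 2.433065 rad → L = 6.73·(5.059785 + 4.849932 + 2.433065) = 6.73·12.342783 = 83.066927 m
RSL: p² = d² − 2 + 2cos(α−β) − 2d(sin α + sin β) = 22.292846; p = √p² = 4.721530; φ = atan2(cos α + cos β, d − sin α − sin β) − atan2(2, p) = -0.499462 rad; t = (α − φ) mod 2π = 2.210540 rad, q = (β − φ) mod 2π = 4.837260 rad → L = 6.73·(2.210540 + 4.721530 + 4.837260) = 6.73·11.769330 = 79.207593 m
RLR: c = (6 − d² + 2cos(α−β) + 2d(sin α − sin β))/8 = -0.319675; p = 2π − arccos c = 4.387002 rad; φ = atan2(cos α − cos β, d − sin α + sin β) = 0.069633 rad; t = (α − φ + p/2) mod 2π = 3.834946 rad, q = (α − β − t + p) mod 2π = 4.208521 rad → L = 6.73·(3.834946 + 4.387002 + 4.208521) = 6.73·12.430469 = 83.657059 m
LRL: c = (6 − d² + 2cos(α−β) − 2d(sin α − sin β))/8 = -5.277516, |c| > 1 → infeasible
Shortest: RSR with L = 46.475228 m ≈ 46.4752 m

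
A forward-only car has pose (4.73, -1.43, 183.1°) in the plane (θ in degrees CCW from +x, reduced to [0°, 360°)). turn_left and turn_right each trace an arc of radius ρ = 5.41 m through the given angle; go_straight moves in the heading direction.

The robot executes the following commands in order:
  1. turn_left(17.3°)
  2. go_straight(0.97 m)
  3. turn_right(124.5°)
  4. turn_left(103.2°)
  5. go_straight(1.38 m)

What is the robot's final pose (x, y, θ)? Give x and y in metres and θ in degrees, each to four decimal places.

(-11.4470, 11.0381, 179.1000°)

set_pose: (x, y, θ) = (4.7300, -1.4300, 183.1000°), ρ = 5.41
turn_left(17.3°): centre at ρ to the left, rotate +17.3° → (3.1368, -1.7614, 200.4000°)
go_straight(0.97): x += 0.97·cos θ, y += 0.97·sin θ → (2.2276, -2.0995, 200.4000°)
turn_right(124.5°): centre at ρ to the right, rotate −124.5° → (-4.9052, 4.2892, 75.9000°)
turn_left(103.2°): centre at ρ to the left, rotate +103.2° → (-10.0672, 11.0164, 179.1000°)
go_straight(1.38): x += 1.38·cos θ, y += 1.38·sin θ → (-11.4470, 11.0381, 179.1000°)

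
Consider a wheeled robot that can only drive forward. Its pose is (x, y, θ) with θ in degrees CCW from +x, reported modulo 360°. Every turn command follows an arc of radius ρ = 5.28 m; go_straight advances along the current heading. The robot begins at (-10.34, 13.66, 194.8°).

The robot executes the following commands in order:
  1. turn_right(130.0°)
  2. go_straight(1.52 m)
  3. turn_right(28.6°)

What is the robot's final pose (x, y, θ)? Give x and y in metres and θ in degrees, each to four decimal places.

set_pose: (x, y, θ) = (-10.3400, 13.6600, 194.8000°), ρ = 5.28
turn_right(130.0°): centre at ρ to the right, rotate −130.0° → (-16.4662, 21.0129, 64.8000°)
go_straight(1.52): x += 1.52·cos θ, y += 1.52·sin θ → (-15.8191, 22.3883, 64.8000°)
turn_right(28.6°): centre at ρ to the right, rotate −28.6° → (-14.1600, 24.4009, 36.2000°)

(-14.1600, 24.4009, 36.2000°)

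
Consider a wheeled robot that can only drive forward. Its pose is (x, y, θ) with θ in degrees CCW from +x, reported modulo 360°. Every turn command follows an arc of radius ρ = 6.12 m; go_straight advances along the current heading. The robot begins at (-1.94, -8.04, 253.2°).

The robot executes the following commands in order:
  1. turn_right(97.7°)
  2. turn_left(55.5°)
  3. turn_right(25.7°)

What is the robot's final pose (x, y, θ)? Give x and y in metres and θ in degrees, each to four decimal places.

set_pose: (x, y, θ) = (-1.9400, -8.0400, 253.2000°), ρ = 6.12
turn_right(97.7°): centre at ρ to the right, rotate −97.7° → (-10.3367, -11.8401, 155.5000°)
turn_left(55.5°): centre at ρ to the left, rotate +55.5° → (-16.0267, -12.1632, 211.0000°)
turn_right(25.7°): centre at ρ to the right, rotate −25.7° → (-18.6134, -13.0112, 185.3000°)

(-18.6134, -13.0112, 185.3000°)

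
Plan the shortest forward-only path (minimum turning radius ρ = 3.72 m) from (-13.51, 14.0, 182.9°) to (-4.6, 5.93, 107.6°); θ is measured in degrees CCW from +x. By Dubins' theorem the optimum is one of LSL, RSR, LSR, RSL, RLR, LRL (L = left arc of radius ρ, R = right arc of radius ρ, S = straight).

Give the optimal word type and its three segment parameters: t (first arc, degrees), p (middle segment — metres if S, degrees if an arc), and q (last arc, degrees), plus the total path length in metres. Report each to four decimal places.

LSL: t = 130.4677°, p = 7.5376 m, q = 154.2323°, L = 26.0221 m

Let ψ = atan2(Δy, Δx) = atan2(-8.07, 8.91) = -42.1679° be the start→goal bearing.
Normalize: d = |goal − start| / ρ = 12.021356/3.72 = 3.231547, α = (θ_start − ψ) mod 360° = 225.0679° = 3.928176 rad, β = (θ_goal − ψ) mod 360° = 149.7679° = 2.613943 rad.
Common terms: sin α = -0.707944, cos α = -0.706268, sin β = 0.503504, cos β = -0.863993, cos(α−β) = 0.253758, d² = 10.442898. Work in radians in the unit-radius frame; every candidate has L = ρ·(t + p + q).
LSL: p² = 2 + d² − 2cos(α−β) + 2d(sin α − sin β) = 4.105677; p = √p² = 2.026247; φ = atan2(cos β − cos α, d + sin α − sin β) = -0.077919 rad; t = (φ − α) mod 2π = 2.277090 rad, q = (β − φ) mod 2π = 2.691862 rad → L = 3.72·(2.277090 + 2.026247 + 2.691862) = 3.72·6.995199 = 26.022141 m
RSR: p² = 2 + d² − 2cos(α−β) + 2d(sin β − sin α) = 19.765088; p = √p² = 4.445794; φ = atan2(cos α − cos β, d − sin α + sin β) = 0.035485 rad; t = (α − φ) mod 2π = 3.892691 rad, q = (φ − β) mod 2π = 3.704727 rad → L = 3.72·(3.892691 + 4.445794 + 3.704727) = 3.72·12.043213 = 44.800751 m
LSR: p² = d² − 2 + 2cos(α−β) + 2d(sin α + sin β) = 7.629100; p = √p² = 2.762082; φ = atan2(−cos α − cos β, d + sin α + sin β) − atan2(−2, p) = 1.105234 rad; t = (φ − α) mod 2π = 3.460244 rad, q = (φ − β) mod 2π = 4.774476 rad → L = 3.72·(3.460244 + 2.762082 + 4.774476) = 3.72·10.996803 = 40.908106 m
RSL: p² = d² − 2 + 2cos(α−β) − 2d(sin α + sin β) = 10.271728; p = √p² = 3.204954; φ = atan2(cos α + cos β, d − sin α − sin β) − atan2(2, p) = -0.986568 rad; t = (α − φ) mod 2π = 4.914744 rad, q = (β − φ) mod 2π = 3.600511 rad → L = 3.72·(4.914744 + 3.204954 + 3.600511) = 3.72·11.720208 = 43.599173 m
RLR: c = (6 − d² + 2cos(α−β) + 2d(sin α − sin β))/8 = -1.470636, |c| > 1 → infeasible
LRL: c = (6 − d² + 2cos(α−β) − 2d(sin α − sin β))/8 = 0.486790; p = 2π − arccos c = 5.220801 rad; φ = atan2(cos β − cos α, d + sin α − sin β) = -0.077919 rad; t = (φ − α + p/2) mod 2π = 4.887490 rad, q = (β − α − t + p) mod 2π = 5.302263 rad → L = 3.72·(4.887490 + 5.220801 + 5.302263) = 3.72·15.410554 = 57.327260 m
Shortest: LSL with L = 26.022141 m ≈ 26.0221 m
Convert LSL to answer units (arcs ×180/π): t = 2.277090·180/π = 130.4677°, p = ρ·p = 3.72·2.026247 = 7.5376 m, q = 2.691862·180/π = 154.2323°, L = 26.0221 m.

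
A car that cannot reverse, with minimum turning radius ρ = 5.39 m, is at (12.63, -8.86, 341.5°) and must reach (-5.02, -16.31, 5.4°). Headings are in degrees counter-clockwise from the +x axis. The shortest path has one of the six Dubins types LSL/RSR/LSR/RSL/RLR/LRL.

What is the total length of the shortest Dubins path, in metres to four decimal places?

Let ψ = atan2(Δy, Δx) = atan2(-7.45, -17.65) = -157.1156° be the start→goal bearing.
Normalize: d = |goal − start| / ρ = 19.157897/5.39 = 3.554341, α = (θ_start − ψ) mod 360° = 138.6156° = 2.419298 rad, β = (θ_goal − ψ) mod 360° = 162.5156° = 2.836432 rad.
Common terms: sin α = 0.661108, cos α = -0.750291, sin β = 0.300447, cos β = -0.953799, cos(α−β) = 0.914254, d² = 12.633338. Work in radians in the unit-radius frame; every candidate has L = ρ·(t + p + q).
LSL: p² = 2 + d² − 2cos(α−β) + 2d(sin α − sin β) = 15.368657; p = √p² = 3.920288; φ = atan2(cos β − cos α, d + sin α − sin β) = -0.051935 rad; t = (φ − α) mod 2π = 3.811952 rad, q = (β − φ) mod 2π = 2.888367 rad → L = 5.39·(3.811952 + 3.920288 + 2.888367) = 5.39·10.620607 = 57.245071 m
RSR: p² = 2 + d² − 2cos(α−β) + 2d(sin β − sin α) = 10.241003; p = √p² = 3.200157; φ = atan2(cos α − cos β, d − sin α + sin β) = 0.063636 rad; t = (α − φ) mod 2π = 2.355662 rad, q = (φ − β) mod 2π = 3.510390 rad → L = 5.39·(2.355662 + 3.200157 + 3.510390) = 5.39·9.066208 = 48.866863 m
LSR: p² = d² − 2 + 2cos(α−β) + 2d(sin α + sin β) = 19.297231; p = √p² = 4.392861; φ = atan2(−cos α − cos β, d + sin α + sin β) − atan2(−2, p) = 0.788072 rad; t = (φ − α) mod 2π = 4.651959 rad, q = (φ − β) mod 2π = 4.234826 rad → L = 5.39·(4.651959 + 4.392861 + 4.234826) = 5.39·13.279646 = 71.577293 m
RSL: p² = d² − 2 + 2cos(α−β) − 2d(sin α + sin β) = 5.626461; p = √p² = 2.372016; φ = atan2(cos α + cos β, d − sin α − sin β) − atan2(2, p) = -1.281962 rad; t = (α − φ) mod 2π = 3.701260 rad, q = (β − φ) mod 2π = 4.118394 rad → L = 5.39·(3.701260 + 2.372016 + 4.118394) = 5.39·10.191670 = 54.933103 m
RLR: c = (6 − d² + 2cos(α−β) + 2d(sin α − sin β))/8 = -0.280125; p = 2π − arccos c = 4.428464 rad; φ = atan2(cos α − cos β, d − sin α + sin β) = 0.063636 rad; t = (α − φ + p/2) mod 2π = 4.569894 rad, q = (α − β − t + p) mod 2π = 5.724622 rad → L = 5.39·(4.569894 + 4.428464 + 5.724622) = 5.39·14.722980 = 79.356863 m
LRL: c = (6 − d² + 2cos(α−β) − 2d(sin α − sin β))/8 = -0.921082; p = 2π − arccos c = 3.541538 rad; φ = atan2(cos β − cos α, d + sin α − sin β) = -0.051935 rad; t = (φ − α + p/2) mod 2π = 5.582722 rad, q = (β − α − t + p) mod 2π = 4.659136 rad → L = 5.39·(5.582722 + 3.541538 + 4.659136) = 5.39·13.783396 = 74.292503 m
Shortest: RSR with L = 48.866863 m ≈ 48.8669 m

48.8669 m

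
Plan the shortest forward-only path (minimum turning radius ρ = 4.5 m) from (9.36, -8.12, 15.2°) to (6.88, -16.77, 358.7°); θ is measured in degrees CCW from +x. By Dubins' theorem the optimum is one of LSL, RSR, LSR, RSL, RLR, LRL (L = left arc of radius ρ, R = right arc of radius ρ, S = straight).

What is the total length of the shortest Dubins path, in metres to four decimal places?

Let ψ = atan2(Δy, Δx) = atan2(-8.65, -2.48) = -105.9979° be the start→goal bearing.
Normalize: d = |goal − start| / ρ = 8.998494/4.5 = 1.999665, α = (θ_start − ψ) mod 360° = 121.1979° = 2.115302 rad, β = (θ_goal − ψ) mod 360° = 104.6979° = 1.827323 rad.
Common terms: sin α = 0.855383, cos α = -0.517995, sin β = 0.967277, cos β = -0.253722, cos(α−β) = 0.958820, d² = 3.998662. Work in radians in the unit-radius frame; every candidate has L = ρ·(t + p + q).
LSL: p² = 2 + d² − 2cos(α−β) + 2d(sin α − sin β) = 3.633522; p = √p² = 1.906180; φ = atan2(cos β − cos α, d + sin α − sin β) = 0.139088 rad; t = (φ − α) mod 2π = 4.306972 rad, q = (β − φ) mod 2π = 1.688234 rad → L = 4.5·(4.306972 + 1.906180 + 1.688234) = 4.5·7.901386 = 35.556237 m
RSR: p² = 2 + d² − 2cos(α−β) + 2d(sin β − sin α) = 4.528522; p = √p² = 2.128032; φ = atan2(cos α − cos β, d − sin α + sin β) = -0.124508 rad; t = (α − φ) mod 2π = 2.239810 rad, q = (φ − β) mod 2π = 4.331355 rad → L = 4.5·(2.239810 + 2.128032 + 4.331355) = 4.5·8.699197 = 39.146387 m
LSR: p² = d² − 2 + 2cos(α−β) + 2d(sin α + sin β) = 11.205724; p = √p² = 3.347495; φ = atan2(−cos α − cos β, d + sin α + sin β) − atan2(−2, p) = 0.737770 rad; t = (φ − α) mod 2π = 4.905654 rad, q = (φ − β) mod 2π = 5.193633 rad → L = 4.5·(4.905654 + 3.347495 + 5.193633) = 4.5·13.446782 = 60.510518 m
RSL: p² = d² − 2 + 2cos(α−β) − 2d(sin α + sin β) = -3.373122 < 0 → infeasible
RLR: c = (6 − d² + 2cos(α−β) + 2d(sin α − sin β))/8 = 0.433935; p = 2π − arccos c = 5.161245 rad; φ = atan2(cos α − cos β, d − sin α + sin β) = -0.124508 rad; t = (α − φ + p/2) mod 2π = 4.820432 rad, q = (α − β − t + p) mod 2π = 0.628792 rad → L = 4.5·(4.820432 + 5.161245 + 0.628792) = 4.5·10.610468 = 47.747108 m
LRL: c = (6 − d² + 2cos(α−β) − 2d(sin α − sin β))/8 = 0.545810; p = 2π − arccos c = 5.289744 rad; φ = atan2(cos β − cos α, d + sin α − sin β) = 0.139088 rad; t = (φ − α + p/2) mod 2π = 0.668658 rad, q = (β − α − t + p) mod 2π = 4.333106 rad → L = 4.5·(0.668658 + 5.289744 + 4.333106) = 4.5·10.291509 = 46.311790 m
Shortest: LSL with L = 35.556237 m ≈ 35.5562 m

35.5562 m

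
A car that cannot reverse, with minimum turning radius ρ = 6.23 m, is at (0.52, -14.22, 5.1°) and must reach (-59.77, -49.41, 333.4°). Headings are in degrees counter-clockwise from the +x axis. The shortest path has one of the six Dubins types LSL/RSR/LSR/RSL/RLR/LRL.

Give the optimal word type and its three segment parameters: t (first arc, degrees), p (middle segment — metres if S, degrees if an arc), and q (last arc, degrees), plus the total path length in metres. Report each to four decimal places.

RSL: t = 174.6164°, p = 61.3455 m, q = 142.9164°, L = 95.8721 m

Let ψ = atan2(Δy, Δx) = atan2(-35.19, -60.29) = -149.7288° be the start→goal bearing.
Normalize: d = |goal − start| / ρ = 69.808454/6.23 = 11.205209, α = (θ_start − ψ) mod 360° = 154.8288° = 2.702272 rad, β = (θ_goal − ψ) mod 360° = 123.1288° = 2.149003 rad.
Common terms: sin α = 0.425325, cos α = -0.905041, sin β = 0.837444, cos β = -0.546523, cos(α−β) = 0.850811, d² = 125.556714. Work in radians in the unit-radius frame; every candidate has L = ρ·(t + p + q).
LSL: p² = 2 + d² − 2cos(α−β) + 2d(sin α − sin β) = 116.619318; p = √p² = 10.799042; φ = atan2(cos β − cos α, d + sin α − sin β) = 0.033205 rad; t = (φ − α) mod 2π = 3.614118 rad, q = (β − φ) mod 2π = 2.115798 rad → L = 6.23·(3.614118 + 10.799042 + 2.115798) = 6.23·16.528958 = 102.975411 m
RSR: p² = 2 + d² − 2cos(α−β) + 2d(sin β − sin α) = 135.090866; p = √p² = 11.622860; φ = atan2(cos α − cos β, d − sin α + sin β) = -0.030851 rad; t = (α − φ) mod 2π = 2.733123 rad, q = (φ − β) mod 2π = 4.103332 rad → L = 6.23·(2.733123 + 11.622860 + 4.103332) = 6.23·18.459314 = 115.001528 m
LSR: p² = d² − 2 + 2cos(α−β) + 2d(sin α + sin β) = 153.557512; p = √p² = 12.391832; φ = atan2(−cos α − cos β, d + sin α + sin β) − atan2(−2, p) = 0.275918 rad; t = (φ − α) mod 2π = 3.856831 rad, q = (φ − β) mod 2π = 4.410101 rad → L = 6.23·(3.856831 + 12.391832 + 4.410101) = 6.23·20.658765 = 128.704104 m
RSL: p² = d² − 2 + 2cos(α−β) − 2d(sin α + sin β) = 96.959161; p = √p² = 9.846784; φ = atan2(cos α + cos β, d − sin α − sin β) − atan2(2, p) = -0.345359 rad; t = (α − φ) mod 2π = 3.047631 rad, q = (β − φ) mod 2π = 2.494361 rad → L = 6.23·(3.047631 + 9.846784 + 2.494361) = 6.23·15.388776 = 95.872077 m
RLR: c = (6 − d² + 2cos(α−β) + 2d(sin α − sin β))/8 = -15.886358, |c| > 1 → infeasible
LRL: c = (6 − d² + 2cos(α−β) − 2d(sin α − sin β))/8 = -13.577415, |c| > 1 → infeasible
Shortest: RSL with L = 95.872077 m ≈ 95.8721 m
Convert RSL to answer units (arcs ×180/π): t = 3.047631·180/π = 174.6164°, p = ρ·p = 6.23·9.846784 = 61.3455 m, q = 2.494361·180/π = 142.9164°, L = 95.8721 m.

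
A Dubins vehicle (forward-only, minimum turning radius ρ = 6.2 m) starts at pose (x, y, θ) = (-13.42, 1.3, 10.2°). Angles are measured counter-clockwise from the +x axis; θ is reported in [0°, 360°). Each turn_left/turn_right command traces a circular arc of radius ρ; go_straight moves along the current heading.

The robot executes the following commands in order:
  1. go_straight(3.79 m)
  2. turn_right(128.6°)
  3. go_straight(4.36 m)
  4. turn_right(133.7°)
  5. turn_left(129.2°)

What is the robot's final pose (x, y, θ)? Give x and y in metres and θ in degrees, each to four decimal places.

(-27.6711, -8.4097, 237.1000°)

set_pose: (x, y, θ) = (-13.4200, 1.3000, 10.2000°), ρ = 6.2
go_straight(3.79): x += 3.79·cos θ, y += 3.79·sin θ → (-9.6899, 1.9712, 10.2000°)
turn_right(128.6°): centre at ρ to the right, rotate −128.6° → (-3.1382, -7.0797, -118.4000° ≡ 241.6000°)
go_straight(4.36): x += 4.36·cos θ, y += 4.36·sin θ → (-5.2119, -10.9150, 241.6000°)
turn_right(133.7°): centre at ρ to the right, rotate −133.7° → (-16.5656, -9.8717, 107.9000°)
turn_left(129.2°): centre at ρ to the left, rotate +129.2° → (-27.6711, -8.4097, 237.1000°)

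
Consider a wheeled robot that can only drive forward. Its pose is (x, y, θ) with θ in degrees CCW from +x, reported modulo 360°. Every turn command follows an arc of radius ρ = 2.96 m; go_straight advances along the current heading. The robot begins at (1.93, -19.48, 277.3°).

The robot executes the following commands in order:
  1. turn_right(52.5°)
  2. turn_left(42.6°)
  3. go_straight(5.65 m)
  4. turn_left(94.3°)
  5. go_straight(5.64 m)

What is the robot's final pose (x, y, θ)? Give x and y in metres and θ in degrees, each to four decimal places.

(8.6345, -32.4923, 1.7000°)

set_pose: (x, y, θ) = (1.9300, -19.4800, 277.3000°), ρ = 2.96
turn_right(52.5°): centre at ρ to the right, rotate −52.5° → (1.0797, -21.9564, 224.8000°)
turn_left(42.6°): centre at ρ to the left, rotate +42.6° → (0.2085, -23.9225, 267.4000°)
go_straight(5.65): x += 5.65·cos θ, y += 5.65·sin θ → (-0.0478, -29.5667, 267.4000°)
turn_left(94.3°): centre at ρ to the left, rotate +94.3° → (2.9969, -32.6597, 361.7000° ≡ 1.7000°)
go_straight(5.64): x += 5.64·cos θ, y += 5.64·sin θ → (8.6345, -32.4923, 1.7000°)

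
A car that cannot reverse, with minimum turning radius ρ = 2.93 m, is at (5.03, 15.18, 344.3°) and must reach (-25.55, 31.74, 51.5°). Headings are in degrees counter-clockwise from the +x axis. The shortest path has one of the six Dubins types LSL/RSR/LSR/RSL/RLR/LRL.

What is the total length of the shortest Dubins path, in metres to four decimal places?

Let ψ = atan2(Δy, Δx) = atan2(16.56, -30.58) = 151.5631° be the start→goal bearing.
Normalize: d = |goal − start| / ρ = 34.775997/2.93 = 11.868941, α = (θ_start − ψ) mod 360° = 192.7369° = 3.363893 rad, β = (θ_goal − ψ) mod 360° = 259.9369° = 4.536755 rad.
Common terms: sin α = -0.220474, cos α = -0.975393, sin β = -0.984616, cos β = -0.174733, cos(α−β) = 0.387516, d² = 140.871763. Work in radians in the unit-radius frame; every candidate has L = ρ·(t + p + q).
LSL: p² = 2 + d² − 2cos(α−β) + 2d(sin α − sin β) = 160.235835; p = √p² = 12.658429; φ = atan2(cos β − cos α, d + sin α − sin β) = 0.063293 rad; t = (φ − α) mod 2π = 2.982585 rad, q = (β − φ) mod 2π = 4.473461 rad → L = 2.93·(2.982585 + 12.658429 + 4.473461) = 2.93·20.114476 = 58.935415 m
RSR: p² = 2 + d² − 2cos(α−β) + 2d(sin β − sin α) = 123.957629; p = √p² = 11.133626; φ = atan2(cos α − cos β, d − sin α + sin β) = -0.071976 rad; t = (α − φ) mod 2π = 3.435869 rad, q = (φ − β) mod 2π = 1.674455 rad → L = 2.93·(3.435869 + 11.133626 + 1.674455) = 2.93·16.243950 = 47.594774 m
LSR: p² = d² − 2 + 2cos(α−β) + 2d(sin α + sin β) = 111.040505; p = √p² = 10.537576; φ = atan2(−cos α − cos β, d + sin α + sin β) − atan2(−2, p) = 0.295003 rad; t = (φ − α) mod 2π = 3.214295 rad, q = (φ − β) mod 2π = 2.041434 rad → L = 2.93·(3.214295 + 10.537576 + 2.041434) = 2.93·15.793305 = 46.274385 m
RSL: p² = d² − 2 + 2cos(α−β) − 2d(sin α + sin β) = 168.253083; p = √p² = 12.971241; φ = atan2(cos α + cos β, d − sin α − sin β) − atan2(2, p) = -0.240727 rad; t = (α − φ) mod 2π = 3.604620 rad, q = (β − φ) mod 2π = 4.777481 rad → L = 2.93·(3.604620 + 12.971241 + 4.777481) = 2.93·21.353342 = 62.565293 m
RLR: c = (6 − d² + 2cos(α−β) + 2d(sin α − sin β))/8 = -14.494704, |c| > 1 → infeasible
LRL: c = (6 − d² + 2cos(α−β) − 2d(sin α − sin β))/8 = -19.029479, |c| > 1 → infeasible
Shortest: LSR with L = 46.274385 m ≈ 46.2744 m

46.2744 m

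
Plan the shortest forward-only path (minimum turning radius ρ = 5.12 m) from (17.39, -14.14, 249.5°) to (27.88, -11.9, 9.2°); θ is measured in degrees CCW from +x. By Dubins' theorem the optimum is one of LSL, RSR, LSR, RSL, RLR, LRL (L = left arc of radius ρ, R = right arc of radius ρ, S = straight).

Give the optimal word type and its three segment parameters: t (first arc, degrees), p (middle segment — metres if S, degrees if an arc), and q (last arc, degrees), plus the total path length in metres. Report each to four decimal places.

Let ψ = atan2(Δy, Δx) = atan2(2.24, 10.49) = 12.0537° be the start→goal bearing.
Normalize: d = |goal − start| / ρ = 10.726495/5.12 = 2.095019, α = (θ_start − ψ) mod 360° = 237.4463° = 4.144219 rad, β = (θ_goal − ψ) mod 360° = 357.1463° = 6.233379 rad.
Common terms: sin α = -0.842887, cos α = -0.538090, sin β = -0.049786, cos β = 0.998760, cos(α−β) = -0.495459, d² = 4.389103. Work in radians in the unit-radius frame; every candidate has L = ρ·(t + p + q).
LSL: p² = 2 + d² − 2cos(α−β) + 2d(sin α − sin β) = 4.056897; p = √p² = 2.014174; φ = atan2(cos β − cos α, d + sin α − sin β) = 0.867969 rad; t = (φ − α) mod 2π = 3.006935 rad, q = (β − φ) mod 2π = 5.365410 rad → L = 5.12·(3.006935 + 2.014174 + 5.365410) = 5.12·10.386518 = 53.178975 m
RSR: p² = 2 + d² − 2cos(α−β) + 2d(sin β − sin α) = 10.703143; p = √p² = 3.271566; φ = atan2(cos α − cos β, d − sin α + sin β) = -0.489019 rad; t = (α − φ) mod 2π = 4.633238 rad, q = (φ − β) mod 2π = 5.843973 rad → L = 5.12·(4.633238 + 3.271566 + 5.843973) = 5.12·13.748777 = 70.393740 m
LSR: p² = d² − 2 + 2cos(α−β) + 2d(sin α + sin β) = -2.342150 < 0 → infeasible
RSL: p² = d² − 2 + 2cos(α−β) − 2d(sin α + sin β) = 5.138521; p = √p² = 2.266831; φ = atan2(cos α + cos β, d − sin α − sin β) − atan2(2, p) = -0.569959 rad; t = (α − φ) mod 2π = 4.714178 rad, q = (β − φ) mod 2π = 0.520152 rad → L = 5.12·(4.714178 + 2.266831 + 0.520152) = 5.12·7.501161 = 38.405946 m
RLR: c = (6 − d² + 2cos(α−β) + 2d(sin α − sin β))/8 = -0.337893; p = 2π − arccos c = 4.367712 rad; φ = atan2(cos α − cos β, d − sin α + sin β) = -0.489019 rad; t = (α − φ + p/2) mod 2π = 0.533909 rad, q = (α − β − t + p) mod 2π = 1.744644 rad → L = 5.12·(0.533909 + 4.367712 + 1.744644) = 5.12·6.646264 = 34.028874 m
LRL: c = (6 − d² + 2cos(α−β) − 2d(sin α − sin β))/8 = 0.492888; p = 2π − arccos c = 5.227795 rad; φ = atan2(cos β − cos α, d + sin α − sin β) = 0.867969 rad; t = (φ − α + p/2) mod 2π = 5.620832 rad, q = (β − α − t + p) mod 2π = 1.696122 rad → L = 5.12·(5.620832 + 5.227795 + 1.696122) = 5.12·12.544748 = 64.229112 m
Shortest: RLR with L = 34.028874 m ≈ 34.0289 m
Convert RLR to answer units (arcs ×180/π): t = 0.533909·180/π = 30.5907°, p = 4.367712·180/π = 250.2514°, q = 1.744644·180/π = 99.9607°, L = 34.0289 m.

RLR: t = 30.5907°, p = 250.2514°, q = 99.9607°, L = 34.0289 m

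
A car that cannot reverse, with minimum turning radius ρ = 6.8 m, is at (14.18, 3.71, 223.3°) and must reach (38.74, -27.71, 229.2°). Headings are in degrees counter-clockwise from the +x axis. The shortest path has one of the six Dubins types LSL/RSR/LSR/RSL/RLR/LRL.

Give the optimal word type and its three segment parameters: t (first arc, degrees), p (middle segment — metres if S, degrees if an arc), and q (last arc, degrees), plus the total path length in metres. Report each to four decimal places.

Let ψ = atan2(Δy, Δx) = atan2(-31.42, 24.56) = -51.9864° be the start→goal bearing.
Normalize: d = |goal − start| / ρ = 39.879945/6.8 = 5.864698, α = (θ_start − ψ) mod 360° = 275.2864° = 4.804654 rad, β = (θ_goal − ψ) mod 360° = 281.1864° = 4.907629 rad.
Common terms: sin α = -0.995747, cos α = 0.092134, sin β = -0.981001, cos β = 0.194002, cos(α−β) = 0.994703, d² = 34.394680. Work in radians in the unit-radius frame; every candidate has L = ρ·(t + p + q).
LSL: p² = 2 + d² − 2cos(α−β) + 2d(sin α − sin β) = 34.232320; p = √p² = 5.850839; φ = atan2(cos β − cos α, d + sin α − sin β) = 0.017412 rad; t = (φ − α) mod 2π = 1.495943 rad, q = (β − φ) mod 2π = 4.890217 rad → L = 6.8·(1.495943 + 5.850839 + 4.890217) = 6.8·12.236999 = 83.211593 m
RSR: p² = 2 + d² − 2cos(α−β) + 2d(sin β − sin α) = 34.578229; p = √p² = 5.880326; φ = atan2(cos α − cos β, d − sin α + sin β) = -0.017324 rad; t = (α − φ) mod 2π = 4.821978 rad, q = (φ − β) mod 2π = 1.358232 rad → L = 6.8·(4.821978 + 5.880326 + 1.358232) = 6.8·12.060536 = 82.011648 m
LSR: p² = d² − 2 + 2cos(α−β) + 2d(sin α + sin β) = 11.198029; p = √p² = 3.346346; φ = atan2(−cos α − cos β, d + sin α + sin β) − atan2(−2, p) = 0.465239 rad; t = (φ − α) mod 2π = 1.943770 rad, q = (φ − β) mod 2π = 1.840796 rad → L = 6.8·(1.943770 + 3.346346 + 1.840796) = 6.8·7.130912 = 48.490198 m
RSL: p² = d² − 2 + 2cos(α−β) − 2d(sin α + sin β) = 57.570142; p = √p² = 7.587499; φ = atan2(cos α + cos β, d − sin α − sin β) − atan2(2, p) = -0.221255 rad; t = (α − φ) mod 2π = 5.025909 rad, q = (β − φ) mod 2π = 5.128884 rad → L = 6.8·(5.025909 + 7.587499 + 5.128884) = 6.8·17.742292 = 120.647587 m
RLR: c = (6 − d² + 2cos(α−β) + 2d(sin α − sin β))/8 = -3.322279, |c| > 1 → infeasible
LRL: c = (6 − d² + 2cos(α−β) − 2d(sin α − sin β))/8 = -3.279040, |c| > 1 → infeasible
Shortest: LSR with L = 48.490198 m ≈ 48.4902 m
Convert LSR to answer units (arcs ×180/π): t = 1.943770·180/π = 111.3698°, p = ρ·p = 6.8·3.346346 = 22.7552 m, q = 1.840796·180/π = 105.4698°, L = 48.4902 m.

LSR: t = 111.3698°, p = 22.7552 m, q = 105.4698°, L = 48.4902 m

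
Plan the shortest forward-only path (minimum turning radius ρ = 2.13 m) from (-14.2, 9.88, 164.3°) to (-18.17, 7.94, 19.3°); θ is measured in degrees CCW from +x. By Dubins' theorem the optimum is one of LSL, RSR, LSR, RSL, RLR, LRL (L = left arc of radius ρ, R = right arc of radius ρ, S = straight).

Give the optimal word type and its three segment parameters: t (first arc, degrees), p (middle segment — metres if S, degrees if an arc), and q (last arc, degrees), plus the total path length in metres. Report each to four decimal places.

Let ψ = atan2(Δy, Δx) = atan2(-1.94, -3.97) = -153.9569° be the start→goal bearing.
Normalize: d = |goal − start| / ρ = 4.418654/2.13 = 2.074485, α = (θ_start − ψ) mod 360° = 318.2569° = 5.554630 rad, β = (θ_goal − ψ) mod 360° = 173.2569° = 3.023903 rad.
Common terms: sin α = -0.665792, cos α = 0.746137, sin β = 0.117419, cos β = -0.993083, cos(α−β) = -0.819152, d² = 4.303489. Work in radians in the unit-radius frame; every candidate has L = ρ·(t + p + q).
LSL: p² = 2 + d² − 2cos(α−β) + 2d(sin α − sin β) = 4.692275; p = √p² = 2.166166; φ = atan2(cos β − cos α, d + sin α − sin β) = -0.932148 rad; t = (φ − α) mod 2π = 6.079592 rad, q = (β − φ) mod 2π = 3.956051 rad → L = 2.13·(6.079592 + 2.166166 + 3.956051) = 2.13·12.201809 = 25.989853 m
RSR: p² = 2 + d² − 2cos(α−β) + 2d(sin β − sin α) = 11.191312; p = √p² = 3.345342; φ = atan2(cos α − cos β, d − sin α + sin β) = 0.546726 rad; t = (α − φ) mod 2π = 5.007904 rad, q = (φ − β) mod 2π = 3.806008 rad → L = 2.13·(5.007904 + 3.345342 + 3.806008) = 2.13·12.159255 = 25.899212 m
LSR: p² = d² − 2 + 2cos(α−β) + 2d(sin α + sin β) = -1.610002 < 0 → infeasible
RSL: p² = d² − 2 + 2cos(α−β) − 2d(sin α + sin β) = 2.940372; p = √p² = 1.714751; φ = atan2(cos α + cos β, d − sin α − sin β) − atan2(2, p) = -0.955910 rad; t = (α − φ) mod 2π = 0.227355 rad, q = (β − φ) mod 2π = 3.979813 rad → L = 2.13·(0.227355 + 1.714751 + 3.979813) = 2.13·5.921919 = 12.613688 m
RLR: c = (6 − d² + 2cos(α−β) + 2d(sin α − sin β))/8 = -0.398914; p = 2π − arccos c = 4.302057 rad; φ = atan2(cos α − cos β, d − sin α + sin β) = 0.546726 rad; t = (α − φ + p/2) mod 2π = 0.875748 rad, q = (α − β − t + p) mod 2π = 5.957037 rad → L = 2.13·(0.875748 + 4.302057 + 5.957037) = 2.13·11.134841 = 23.717211 m
LRL: c = (6 − d² + 2cos(α−β) − 2d(sin α − sin β))/8 = 0.413466; p = 2π − arccos c = 5.138646 rad; φ = atan2(cos β − cos α, d + sin α − sin β) = -0.932148 rad; t = (φ − α + p/2) mod 2π = 2.365730 rad, q = (β − α − t + p) mod 2π = 0.242189 rad → L = 2.13·(2.365730 + 5.138646 + 0.242189) = 2.13·7.746565 = 16.500183 m
Shortest: RSL with L = 12.613688 m ≈ 12.6137 m
Convert RSL to answer units (arcs ×180/π): t = 0.227355·180/π = 13.0265°, p = ρ·p = 2.13·1.714751 = 3.6524 m, q = 3.979813·180/π = 228.0265°, L = 12.6137 m.

RSL: t = 13.0265°, p = 3.6524 m, q = 228.0265°, L = 12.6137 m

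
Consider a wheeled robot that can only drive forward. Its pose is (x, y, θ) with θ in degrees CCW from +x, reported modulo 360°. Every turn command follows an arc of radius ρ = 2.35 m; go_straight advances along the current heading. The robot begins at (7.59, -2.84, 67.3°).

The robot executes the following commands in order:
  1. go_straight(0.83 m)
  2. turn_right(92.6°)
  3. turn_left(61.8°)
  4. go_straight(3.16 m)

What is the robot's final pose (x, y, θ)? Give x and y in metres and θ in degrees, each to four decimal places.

(16.0249, 1.2586, 36.5000°)

set_pose: (x, y, θ) = (7.5900, -2.8400, 67.3000°), ρ = 2.35
go_straight(0.83): x += 0.83·cos θ, y += 0.83·sin θ → (7.9103, -2.0743, 67.3000°)
turn_right(92.6°): centre at ρ to the right, rotate −92.6° → (11.0826, -0.8566, -25.3000° ≡ 334.7000°)
turn_left(61.8°): centre at ρ to the left, rotate +61.8° → (13.4847, -0.6210, 396.5000° ≡ 36.5000°)
go_straight(3.16): x += 3.16·cos θ, y += 3.16·sin θ → (16.0249, 1.2586, 36.5000°)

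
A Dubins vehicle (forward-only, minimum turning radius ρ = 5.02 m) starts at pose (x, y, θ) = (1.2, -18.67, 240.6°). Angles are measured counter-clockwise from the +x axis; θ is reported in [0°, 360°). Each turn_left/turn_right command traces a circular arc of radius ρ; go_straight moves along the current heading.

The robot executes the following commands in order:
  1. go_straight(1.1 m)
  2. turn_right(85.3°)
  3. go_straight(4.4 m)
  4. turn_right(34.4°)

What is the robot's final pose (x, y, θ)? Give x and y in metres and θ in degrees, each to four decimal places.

set_pose: (x, y, θ) = (1.2000, -18.6700, 240.6000°), ρ = 5.02
go_straight(1.1): x += 1.1·cos θ, y += 1.1·sin θ → (0.6600, -19.6283, 240.6000°)
turn_right(85.3°): centre at ρ to the right, rotate −85.3° → (-5.8112, -21.7247, 155.3000°)
go_straight(4.4): x += 4.4·cos θ, y += 4.4·sin θ → (-9.8086, -19.8861, 155.3000°)
turn_right(34.4°): centre at ρ to the right, rotate −34.4° → (-12.0184, -17.9034, 120.9000°)

(-12.0184, -17.9034, 120.9000°)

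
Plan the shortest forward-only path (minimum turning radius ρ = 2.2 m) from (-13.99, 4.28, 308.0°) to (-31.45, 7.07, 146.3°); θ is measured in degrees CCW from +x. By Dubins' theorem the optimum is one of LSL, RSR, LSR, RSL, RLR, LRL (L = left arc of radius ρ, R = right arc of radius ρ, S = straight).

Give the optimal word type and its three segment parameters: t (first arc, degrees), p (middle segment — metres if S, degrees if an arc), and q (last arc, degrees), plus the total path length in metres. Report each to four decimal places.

RSR: t = 150.3863°, p = 15.6880 m, q = 11.3137°, L = 21.8968 m

Let ψ = atan2(Δy, Δx) = atan2(2.79, -17.46) = 170.9212° be the start→goal bearing.
Normalize: d = |goal − start| / ρ = 17.681507/2.2 = 8.037049, α = (θ_start − ψ) mod 360° = 137.0788° = 2.392476 rad, β = (θ_goal − ψ) mod 360° = 335.3788° = 5.853464 rad.
Common terms: sin α = 0.680992, cos α = -0.732290, sin β = -0.416618, cos β = 0.909082, cos(α−β) = -0.949425, d² = 64.594153. Work in radians in the unit-radius frame; every candidate has L = ρ·(t + p + q).
LSL: p² = 2 + d² − 2cos(α−β) + 2d(sin α − sin β) = 86.136098; p = √p² = 9.280954; φ = atan2(cos β − cos α, d + sin α − sin β) = 0.177789 rad; t = (φ − α) mod 2π = 4.068499 rad, q = (β − φ) mod 2π = 5.675675 rad → L = 2.2·(4.068499 + 9.280954 + 5.675675) = 2.2·19.025127 = 41.855279 m
RSR: p² = 2 + d² − 2cos(α−β) + 2d(sin β − sin α) = 50.849909; p = √p² = 7.130912; φ = atan2(cos α − cos β, d − sin α + sin β) = -0.232260 rad; t = (α − φ) mod 2π = 2.624735 rad, q = (φ − β) mod 2π = 0.197462 rad → L = 2.2·(2.624735 + 7.130912 + 0.197462) = 2.2·9.953110 = 21.896841 m
LSR: p² = d² − 2 + 2cos(α−β) + 2d(sin α + sin β) = 64.944884; p = √p² = 8.058839; φ = atan2(−cos α − cos β, d + sin α + sin β) − atan2(−2, p) = 0.221967 rad; t = (φ − α) mod 2π = 4.112676 rad, q = (φ − β) mod 2π = 0.651688 rad → L = 2.2·(4.112676 + 8.058839 + 0.651688) = 2.2·12.823204 = 28.211048 m
RSL: p² = d² − 2 + 2cos(α−β) − 2d(sin α + sin β) = 56.445720; p = √p² = 7.513037; φ = atan2(cos α + cos β, d − sin α − sin β) − atan2(2, p) = -0.237429 rad; t = (α − φ) mod 2π = 2.629905 rad, q = (β − φ) mod 2π = 6.090893 rad → L = 2.2·(2.629905 + 7.513037 + 6.090893) = 2.2·16.233834 = 35.714435 m
RLR: c = (6 − d² + 2cos(α−β) + 2d(sin α − sin β))/8 = -5.356239, |c| > 1 → infeasible
LRL: c = (6 − d² + 2cos(α−β) − 2d(sin α − sin β))/8 = -9.767012, |c| > 1 → infeasible
Shortest: RSR with L = 21.896841 m ≈ 21.8968 m
Convert RSR to answer units (arcs ×180/π): t = 2.624735·180/π = 150.3863°, p = ρ·p = 2.2·7.130912 = 15.6880 m, q = 0.197462·180/π = 11.3137°, L = 21.8968 m.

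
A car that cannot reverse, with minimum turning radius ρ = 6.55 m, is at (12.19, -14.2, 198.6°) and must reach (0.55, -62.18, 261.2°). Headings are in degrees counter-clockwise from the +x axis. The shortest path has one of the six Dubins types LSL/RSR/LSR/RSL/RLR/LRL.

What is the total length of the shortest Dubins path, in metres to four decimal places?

50.5417 m

Let ψ = atan2(Δy, Δx) = atan2(-47.98, -11.64) = -103.6366° be the start→goal bearing.
Normalize: d = |goal − start| / ρ = 49.371753/6.55 = 7.537672, α = (θ_start − ψ) mod 360° = 302.2366° = 5.275023 rad, β = (θ_goal − ψ) mod 360° = 4.8366° = 0.084414 rad.
Common terms: sin α = -0.845853, cos α = 0.533416, sin β = 0.084314, cos β = 0.996439, cos(α−β) = 0.460200, d² = 56.816503. Work in radians in the unit-radius frame; every candidate has L = ρ·(t + p + q).
LSL: p² = 2 + d² − 2cos(α−β) + 2d(sin α − sin β) = 43.873520; p = √p² = 6.623709; φ = atan2(cos β − cos α, d + sin α − sin β) = 0.069961 rad; t = (φ − α) mod 2π = 1.078123 rad, q = (β − φ) mod 2π = 0.014453 rad → L = 6.55·(1.078123 + 6.623709 + 0.014453) = 6.55·7.716285 = 50.541667 m
RSR: p² = 2 + d² − 2cos(α−β) + 2d(sin β − sin α) = 71.918686; p = √p² = 8.480489; φ = atan2(cos α − cos β, d − sin α + sin β) = -0.054626 rad; t = (α − φ) mod 2π = 5.329649 rad, q = (φ − β) mod 2π = 6.144146 rad → L = 6.55·(5.329649 + 8.480489 + 6.144146) = 6.55·19.954283 = 130.700554 m
LSR: p² = d² − 2 + 2cos(α−β) + 2d(sin α + sin β) = 44.256437; p = √p² = 6.652551; φ = atan2(−cos α − cos β, d + sin α + sin β) − atan2(−2, p) = 0.069992 rad; t = (φ − α) mod 2π = 1.078154 rad, q = (φ − β) mod 2π = 6.268764 rad → L = 6.55·(1.078154 + 6.652551 + 6.268764) = 6.55·13.999469 = 91.696524 m
RSL: p² = d² − 2 + 2cos(α−β) − 2d(sin α + sin β) = 67.217367; p = √p² = 8.198620; φ = atan2(cos α + cos β, d − sin α − sin β) − atan2(2, p) = -0.056979 rad; t = (α − φ) mod 2π = 5.332002 rad, q = (β − φ) mod 2π = 0.141393 rad → L = 6.55·(5.332002 + 8.198620 + 0.141393) = 6.55·13.672016 = 89.551702 m
RLR: c = (6 − d² + 2cos(α−β) + 2d(sin α − sin β))/8 = -7.989836, |c| > 1 → infeasible
LRL: c = (6 − d² + 2cos(α−β) − 2d(sin α − sin β))/8 = -4.484190, |c| > 1 → infeasible
Shortest: LSL with L = 50.541667 m ≈ 50.5417 m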